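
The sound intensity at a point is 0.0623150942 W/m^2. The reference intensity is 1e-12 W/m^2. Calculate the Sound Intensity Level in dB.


Given values:
  I = 0.0623150942 W/m^2
  I_ref = 1e-12 W/m^2
Formula: SIL = 10 * log10(I / I_ref)
Compute ratio: I / I_ref = 62315094200
Compute log10: log10(62315094200) = 10.794593
Multiply: SIL = 10 * 10.794593 = 107.95

107.95 dB


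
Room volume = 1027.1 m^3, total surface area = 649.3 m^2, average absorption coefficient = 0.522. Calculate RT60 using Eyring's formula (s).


Given values:
  V = 1027.1 m^3, S = 649.3 m^2, alpha = 0.522
Formula: RT60 = 0.161 * V / (-S * ln(1 - alpha))
Compute ln(1 - 0.522) = ln(0.478) = -0.738145
Denominator: -649.3 * -0.738145 = 479.2775
Numerator: 0.161 * 1027.1 = 165.3631
RT60 = 165.3631 / 479.2775 = 0.345

0.345 s


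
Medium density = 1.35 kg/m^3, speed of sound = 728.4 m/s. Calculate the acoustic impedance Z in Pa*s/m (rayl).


Given values:
  rho = 1.35 kg/m^3
  c = 728.4 m/s
Formula: Z = rho * c
Z = 1.35 * 728.4
Z = 983.34

983.34 rayl


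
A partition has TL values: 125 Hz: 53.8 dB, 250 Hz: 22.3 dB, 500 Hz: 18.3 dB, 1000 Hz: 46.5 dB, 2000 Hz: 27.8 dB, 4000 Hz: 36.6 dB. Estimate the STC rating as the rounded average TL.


Given TL values at each frequency:
  125 Hz: 53.8 dB
  250 Hz: 22.3 dB
  500 Hz: 18.3 dB
  1000 Hz: 46.5 dB
  2000 Hz: 27.8 dB
  4000 Hz: 36.6 dB
Formula: STC ~ round(average of TL values)
Sum = 53.8 + 22.3 + 18.3 + 46.5 + 27.8 + 36.6 = 205.3
Average = 205.3 / 6 = 34.22
Rounded: 34

34


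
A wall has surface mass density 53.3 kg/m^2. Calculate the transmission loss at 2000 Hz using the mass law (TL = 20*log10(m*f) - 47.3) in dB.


Given values:
  m = 53.3 kg/m^2, f = 2000 Hz
Formula: TL = 20 * log10(m * f) - 47.3
Compute m * f = 53.3 * 2000 = 106600.0
Compute log10(106600.0) = 5.027757
Compute 20 * 5.027757 = 100.5551
TL = 100.5551 - 47.3 = 53.26

53.26 dB


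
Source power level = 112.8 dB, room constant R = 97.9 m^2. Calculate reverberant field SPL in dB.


Given values:
  Lw = 112.8 dB, R = 97.9 m^2
Formula: SPL = Lw + 10 * log10(4 / R)
Compute 4 / R = 4 / 97.9 = 0.040858
Compute 10 * log10(0.040858) = -13.8872
SPL = 112.8 + (-13.8872) = 98.91

98.91 dB


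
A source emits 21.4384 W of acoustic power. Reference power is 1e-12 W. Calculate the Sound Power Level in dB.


Given values:
  W = 21.4384 W
  W_ref = 1e-12 W
Formula: SWL = 10 * log10(W / W_ref)
Compute ratio: W / W_ref = 21438400000000
Compute log10: log10(21438400000000) = 13.331192
Multiply: SWL = 10 * 13.331192 = 133.31

133.31 dB


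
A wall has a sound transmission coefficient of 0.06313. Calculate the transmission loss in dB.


Given values:
  tau = 0.06313
Formula: TL = 10 * log10(1 / tau)
Compute 1 / tau = 1 / 0.06313 = 15.8403
Compute log10(15.8403) = 1.199763
TL = 10 * 1.199763 = 12.0

12.0 dB


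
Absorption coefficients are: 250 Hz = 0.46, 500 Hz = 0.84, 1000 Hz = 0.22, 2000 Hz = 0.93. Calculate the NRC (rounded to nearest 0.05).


Given values:
  a_250 = 0.46, a_500 = 0.84
  a_1000 = 0.22, a_2000 = 0.93
Formula: NRC = (a250 + a500 + a1000 + a2000) / 4
Sum = 0.46 + 0.84 + 0.22 + 0.93 = 2.45
NRC = 2.45 / 4 = 0.6125
Rounded to nearest 0.05: 0.6

0.6


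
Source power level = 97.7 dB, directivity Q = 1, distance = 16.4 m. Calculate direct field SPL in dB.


Given values:
  Lw = 97.7 dB, Q = 1, r = 16.4 m
Formula: SPL = Lw + 10 * log10(Q / (4 * pi * r^2))
Compute 4 * pi * r^2 = 4 * pi * 16.4^2 = 3379.851
Compute Q / denom = 1 / 3379.851 = 0.00029587
Compute 10 * log10(0.00029587) = -35.289
SPL = 97.7 + (-35.289) = 62.41

62.41 dB


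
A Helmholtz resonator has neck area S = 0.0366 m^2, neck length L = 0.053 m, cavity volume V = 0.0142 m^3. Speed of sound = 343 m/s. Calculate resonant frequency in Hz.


Given values:
  S = 0.0366 m^2, L = 0.053 m, V = 0.0142 m^3, c = 343 m/s
Formula: f = (c / (2*pi)) * sqrt(S / (V * L))
Compute V * L = 0.0142 * 0.053 = 0.0007526
Compute S / (V * L) = 0.0366 / 0.0007526 = 48.6314
Compute sqrt(48.6314) = 6.973622
Compute c / (2*pi) = 343 / 6.283185 = 54.590148
f = 54.590148 * 6.973622 = 380.69

380.69 Hz


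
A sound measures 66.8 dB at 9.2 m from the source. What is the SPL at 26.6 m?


Given values:
  SPL1 = 66.8 dB, r1 = 9.2 m, r2 = 26.6 m
Formula: SPL2 = SPL1 - 20 * log10(r2 / r1)
Compute ratio: r2 / r1 = 26.6 / 9.2 = 2.8913
Compute log10: log10(2.8913) = 0.461093
Compute drop: 20 * 0.461093 = 9.2219
SPL2 = 66.8 - 9.2219 = 57.58

57.58 dB


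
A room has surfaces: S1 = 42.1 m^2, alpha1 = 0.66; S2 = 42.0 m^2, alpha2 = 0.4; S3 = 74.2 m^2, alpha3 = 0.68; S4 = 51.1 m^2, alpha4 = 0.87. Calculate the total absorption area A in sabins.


Given surfaces:
  Surface 1: 42.1 * 0.66 = 27.786
  Surface 2: 42.0 * 0.4 = 16.8
  Surface 3: 74.2 * 0.68 = 50.456
  Surface 4: 51.1 * 0.87 = 44.457
Formula: A = sum(Si * alpha_i)
A = 27.786 + 16.8 + 50.456 + 44.457
A = 139.5

139.5 sabins


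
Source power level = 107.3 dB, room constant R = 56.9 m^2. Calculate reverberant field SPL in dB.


Given values:
  Lw = 107.3 dB, R = 56.9 m^2
Formula: SPL = Lw + 10 * log10(4 / R)
Compute 4 / R = 4 / 56.9 = 0.070299
Compute 10 * log10(0.070299) = -11.5305
SPL = 107.3 + (-11.5305) = 95.77

95.77 dB


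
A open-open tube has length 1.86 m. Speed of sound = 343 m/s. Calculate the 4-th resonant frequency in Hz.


Given values:
  Tube type: open-open, L = 1.86 m, c = 343 m/s, n = 4
Formula: f_n = n * c / (2 * L)
Compute 2 * L = 2 * 1.86 = 3.72
f = 4 * 343 / 3.72
f = 368.82

368.82 Hz


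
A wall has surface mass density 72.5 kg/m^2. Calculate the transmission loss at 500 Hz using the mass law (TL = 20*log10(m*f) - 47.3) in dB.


Given values:
  m = 72.5 kg/m^2, f = 500 Hz
Formula: TL = 20 * log10(m * f) - 47.3
Compute m * f = 72.5 * 500 = 36250.0
Compute log10(36250.0) = 4.559308
Compute 20 * 4.559308 = 91.1862
TL = 91.1862 - 47.3 = 43.89

43.89 dB


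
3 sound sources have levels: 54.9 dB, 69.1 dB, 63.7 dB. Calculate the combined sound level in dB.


Formula: L_total = 10 * log10( sum(10^(Li/10)) )
  Source 1: 10^(54.9/10) = 309029.5433
  Source 2: 10^(69.1/10) = 8128305.1616
  Source 3: 10^(63.7/10) = 2344228.8153
Sum of linear values = 10781563.5202
L_total = 10 * log10(10781563.5202) = 70.33

70.33 dB


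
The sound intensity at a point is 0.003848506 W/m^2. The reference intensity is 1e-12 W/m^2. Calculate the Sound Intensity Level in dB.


Given values:
  I = 0.003848506 W/m^2
  I_ref = 1e-12 W/m^2
Formula: SIL = 10 * log10(I / I_ref)
Compute ratio: I / I_ref = 3848506000
Compute log10: log10(3848506000) = 9.585292
Multiply: SIL = 10 * 9.585292 = 95.85

95.85 dB


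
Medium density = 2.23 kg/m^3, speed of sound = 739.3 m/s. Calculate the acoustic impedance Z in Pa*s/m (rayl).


Given values:
  rho = 2.23 kg/m^3
  c = 739.3 m/s
Formula: Z = rho * c
Z = 2.23 * 739.3
Z = 1648.64

1648.64 rayl


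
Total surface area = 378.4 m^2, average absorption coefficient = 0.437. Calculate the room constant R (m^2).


Given values:
  S = 378.4 m^2, alpha = 0.437
Formula: R = S * alpha / (1 - alpha)
Numerator: 378.4 * 0.437 = 165.3608
Denominator: 1 - 0.437 = 0.563
R = 165.3608 / 0.563 = 293.71

293.71 m^2


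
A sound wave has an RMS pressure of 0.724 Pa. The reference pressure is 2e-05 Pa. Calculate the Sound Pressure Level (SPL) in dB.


Given values:
  p = 0.724 Pa
  p_ref = 2e-05 Pa
Formula: SPL = 20 * log10(p / p_ref)
Compute ratio: p / p_ref = 0.724 / 2e-05 = 36200
Compute log10: log10(36200) = 4.558709
Multiply: SPL = 20 * 4.558709 = 91.17

91.17 dB


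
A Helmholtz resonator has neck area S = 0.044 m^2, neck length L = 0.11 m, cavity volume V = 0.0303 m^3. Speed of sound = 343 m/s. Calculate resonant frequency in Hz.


Given values:
  S = 0.044 m^2, L = 0.11 m, V = 0.0303 m^3, c = 343 m/s
Formula: f = (c / (2*pi)) * sqrt(S / (V * L))
Compute V * L = 0.0303 * 0.11 = 0.003333
Compute S / (V * L) = 0.044 / 0.003333 = 13.2013
Compute sqrt(13.2013) = 3.633359
Compute c / (2*pi) = 343 / 6.283185 = 54.590148
f = 54.590148 * 3.633359 = 198.35

198.35 Hz


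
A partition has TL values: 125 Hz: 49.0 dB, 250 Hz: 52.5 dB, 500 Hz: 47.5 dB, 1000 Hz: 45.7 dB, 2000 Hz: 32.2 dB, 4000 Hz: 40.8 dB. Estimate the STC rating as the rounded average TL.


Given TL values at each frequency:
  125 Hz: 49.0 dB
  250 Hz: 52.5 dB
  500 Hz: 47.5 dB
  1000 Hz: 45.7 dB
  2000 Hz: 32.2 dB
  4000 Hz: 40.8 dB
Formula: STC ~ round(average of TL values)
Sum = 49.0 + 52.5 + 47.5 + 45.7 + 32.2 + 40.8 = 267.7
Average = 267.7 / 6 = 44.62
Rounded: 45

45


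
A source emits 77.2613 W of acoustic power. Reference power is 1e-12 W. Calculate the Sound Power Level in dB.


Given values:
  W = 77.2613 W
  W_ref = 1e-12 W
Formula: SWL = 10 * log10(W / W_ref)
Compute ratio: W / W_ref = 77261300000000
Compute log10: log10(77261300000000) = 13.887962
Multiply: SWL = 10 * 13.887962 = 138.88

138.88 dB


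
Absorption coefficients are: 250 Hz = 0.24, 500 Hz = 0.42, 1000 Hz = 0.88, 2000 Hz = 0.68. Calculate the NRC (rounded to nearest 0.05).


Given values:
  a_250 = 0.24, a_500 = 0.42
  a_1000 = 0.88, a_2000 = 0.68
Formula: NRC = (a250 + a500 + a1000 + a2000) / 4
Sum = 0.24 + 0.42 + 0.88 + 0.68 = 2.22
NRC = 2.22 / 4 = 0.555
Rounded to nearest 0.05: 0.55

0.55


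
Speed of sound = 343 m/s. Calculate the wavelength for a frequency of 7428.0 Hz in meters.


Given values:
  c = 343 m/s, f = 7428.0 Hz
Formula: lambda = c / f
lambda = 343 / 7428.0
lambda = 0.0462

0.0462 m


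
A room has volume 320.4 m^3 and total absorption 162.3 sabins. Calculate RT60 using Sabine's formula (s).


Given values:
  V = 320.4 m^3
  A = 162.3 sabins
Formula: RT60 = 0.161 * V / A
Numerator: 0.161 * 320.4 = 51.5844
RT60 = 51.5844 / 162.3 = 0.318

0.318 s


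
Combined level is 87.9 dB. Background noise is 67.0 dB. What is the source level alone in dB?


Given values:
  L_total = 87.9 dB, L_bg = 67.0 dB
Formula: L_source = 10 * log10(10^(L_total/10) - 10^(L_bg/10))
Convert to linear:
  10^(87.9/10) = 616595001.8615
  10^(67.0/10) = 5011872.3363
Difference: 616595001.8615 - 5011872.3363 = 611583129.5252
L_source = 10 * log10(611583129.5252) = 87.86

87.86 dB


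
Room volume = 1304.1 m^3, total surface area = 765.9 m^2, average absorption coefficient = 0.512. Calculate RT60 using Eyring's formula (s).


Given values:
  V = 1304.1 m^3, S = 765.9 m^2, alpha = 0.512
Formula: RT60 = 0.161 * V / (-S * ln(1 - alpha))
Compute ln(1 - 0.512) = ln(0.488) = -0.71744
Denominator: -765.9 * -0.71744 = 549.4873
Numerator: 0.161 * 1304.1 = 209.9601
RT60 = 209.9601 / 549.4873 = 0.382

0.382 s


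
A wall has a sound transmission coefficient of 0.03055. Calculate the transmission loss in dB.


Given values:
  tau = 0.03055
Formula: TL = 10 * log10(1 / tau)
Compute 1 / tau = 1 / 0.03055 = 32.7332
Compute log10(32.7332) = 1.514988
TL = 10 * 1.514988 = 15.15

15.15 dB


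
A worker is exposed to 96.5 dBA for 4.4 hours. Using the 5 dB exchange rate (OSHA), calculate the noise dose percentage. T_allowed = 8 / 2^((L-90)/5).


Given values:
  L = 96.5 dBA, T = 4.4 hours
Formula: T_allowed = 8 / 2^((L - 90) / 5)
Compute exponent: (96.5 - 90) / 5 = 1.3
Compute 2^(1.3) = 2.462289
T_allowed = 8 / 2.462289 = 3.249009 hours
Dose = (T / T_allowed) * 100
Dose = (4.4 / 3.249009) * 100 = 135.43

135.43 %


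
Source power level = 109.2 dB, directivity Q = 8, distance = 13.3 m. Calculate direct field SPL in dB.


Given values:
  Lw = 109.2 dB, Q = 8, r = 13.3 m
Formula: SPL = Lw + 10 * log10(Q / (4 * pi * r^2))
Compute 4 * pi * r^2 = 4 * pi * 13.3^2 = 2222.8653
Compute Q / denom = 8 / 2222.8653 = 0.00359896
Compute 10 * log10(0.00359896) = -24.4382
SPL = 109.2 + (-24.4382) = 84.76

84.76 dB


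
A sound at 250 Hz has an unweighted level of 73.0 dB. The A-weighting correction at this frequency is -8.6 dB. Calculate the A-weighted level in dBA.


Given values:
  SPL = 73.0 dB
  A-weighting at 250 Hz = -8.6 dB
Formula: L_A = SPL + A_weight
L_A = 73.0 + (-8.6)
L_A = 64.4

64.4 dBA


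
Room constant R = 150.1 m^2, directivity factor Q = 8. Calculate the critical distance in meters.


Given values:
  R = 150.1 m^2, Q = 8
Formula: d_c = 0.141 * sqrt(Q * R)
Compute Q * R = 8 * 150.1 = 1200.8
Compute sqrt(1200.8) = 34.6526
d_c = 0.141 * 34.6526 = 4.886

4.886 m


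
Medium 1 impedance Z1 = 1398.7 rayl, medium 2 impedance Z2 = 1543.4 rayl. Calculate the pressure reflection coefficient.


Given values:
  Z1 = 1398.7 rayl, Z2 = 1543.4 rayl
Formula: R = (Z2 - Z1) / (Z2 + Z1)
Numerator: Z2 - Z1 = 1543.4 - 1398.7 = 144.7
Denominator: Z2 + Z1 = 1543.4 + 1398.7 = 2942.1
R = 144.7 / 2942.1 = 0.0492

0.0492


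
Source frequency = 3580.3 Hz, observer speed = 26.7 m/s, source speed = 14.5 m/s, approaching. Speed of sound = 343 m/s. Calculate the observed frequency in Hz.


Given values:
  f_s = 3580.3 Hz, v_o = 26.7 m/s, v_s = 14.5 m/s
  Direction: approaching
Formula: f_o = f_s * (c + v_o) / (c - v_s)
Numerator: c + v_o = 343 + 26.7 = 369.7
Denominator: c - v_s = 343 - 14.5 = 328.5
f_o = 3580.3 * 369.7 / 328.5 = 4029.34

4029.34 Hz


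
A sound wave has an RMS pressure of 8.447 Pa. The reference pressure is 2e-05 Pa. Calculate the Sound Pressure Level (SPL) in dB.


Given values:
  p = 8.447 Pa
  p_ref = 2e-05 Pa
Formula: SPL = 20 * log10(p / p_ref)
Compute ratio: p / p_ref = 8.447 / 2e-05 = 422350
Compute log10: log10(422350) = 5.625672
Multiply: SPL = 20 * 5.625672 = 112.51

112.51 dB


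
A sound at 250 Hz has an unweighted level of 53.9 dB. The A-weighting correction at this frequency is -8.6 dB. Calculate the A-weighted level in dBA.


Given values:
  SPL = 53.9 dB
  A-weighting at 250 Hz = -8.6 dB
Formula: L_A = SPL + A_weight
L_A = 53.9 + (-8.6)
L_A = 45.3

45.3 dBA


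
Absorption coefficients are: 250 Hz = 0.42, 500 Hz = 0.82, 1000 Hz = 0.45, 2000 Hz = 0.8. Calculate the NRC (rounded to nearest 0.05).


Given values:
  a_250 = 0.42, a_500 = 0.82
  a_1000 = 0.45, a_2000 = 0.8
Formula: NRC = (a250 + a500 + a1000 + a2000) / 4
Sum = 0.42 + 0.82 + 0.45 + 0.8 = 2.49
NRC = 2.49 / 4 = 0.6225
Rounded to nearest 0.05: 0.6

0.6


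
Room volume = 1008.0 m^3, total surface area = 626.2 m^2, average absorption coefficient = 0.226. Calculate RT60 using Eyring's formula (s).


Given values:
  V = 1008.0 m^3, S = 626.2 m^2, alpha = 0.226
Formula: RT60 = 0.161 * V / (-S * ln(1 - alpha))
Compute ln(1 - 0.226) = ln(0.774) = -0.256183
Denominator: -626.2 * -0.256183 = 160.4218
Numerator: 0.161 * 1008.0 = 162.288
RT60 = 162.288 / 160.4218 = 1.012

1.012 s


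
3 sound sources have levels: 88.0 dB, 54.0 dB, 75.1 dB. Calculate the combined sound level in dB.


Formula: L_total = 10 * log10( sum(10^(Li/10)) )
  Source 1: 10^(88.0/10) = 630957344.4802
  Source 2: 10^(54.0/10) = 251188.6432
  Source 3: 10^(75.1/10) = 32359365.693
Sum of linear values = 663567898.8164
L_total = 10 * log10(663567898.8164) = 88.22

88.22 dB


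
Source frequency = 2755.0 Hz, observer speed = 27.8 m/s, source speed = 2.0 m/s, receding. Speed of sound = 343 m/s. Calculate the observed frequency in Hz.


Given values:
  f_s = 2755.0 Hz, v_o = 27.8 m/s, v_s = 2.0 m/s
  Direction: receding
Formula: f_o = f_s * (c - v_o) / (c + v_s)
Numerator: c - v_o = 343 - 27.8 = 315.2
Denominator: c + v_s = 343 + 2.0 = 345.0
f_o = 2755.0 * 315.2 / 345.0 = 2517.03

2517.03 Hz


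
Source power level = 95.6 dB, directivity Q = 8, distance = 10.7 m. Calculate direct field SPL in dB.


Given values:
  Lw = 95.6 dB, Q = 8, r = 10.7 m
Formula: SPL = Lw + 10 * log10(Q / (4 * pi * r^2))
Compute 4 * pi * r^2 = 4 * pi * 10.7^2 = 1438.7238
Compute Q / denom = 8 / 1438.7238 = 0.00556048
Compute 10 * log10(0.00556048) = -22.5489
SPL = 95.6 + (-22.5489) = 73.05

73.05 dB


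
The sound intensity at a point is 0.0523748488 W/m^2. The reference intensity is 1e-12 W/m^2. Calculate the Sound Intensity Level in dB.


Given values:
  I = 0.0523748488 W/m^2
  I_ref = 1e-12 W/m^2
Formula: SIL = 10 * log10(I / I_ref)
Compute ratio: I / I_ref = 52374848800
Compute log10: log10(52374848800) = 10.719123
Multiply: SIL = 10 * 10.719123 = 107.19

107.19 dB


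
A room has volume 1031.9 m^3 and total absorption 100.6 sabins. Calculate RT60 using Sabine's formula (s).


Given values:
  V = 1031.9 m^3
  A = 100.6 sabins
Formula: RT60 = 0.161 * V / A
Numerator: 0.161 * 1031.9 = 166.1359
RT60 = 166.1359 / 100.6 = 1.651

1.651 s


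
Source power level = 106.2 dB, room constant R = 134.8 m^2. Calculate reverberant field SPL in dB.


Given values:
  Lw = 106.2 dB, R = 134.8 m^2
Formula: SPL = Lw + 10 * log10(4 / R)
Compute 4 / R = 4 / 134.8 = 0.029674
Compute 10 * log10(0.029674) = -15.2762
SPL = 106.2 + (-15.2762) = 90.92

90.92 dB


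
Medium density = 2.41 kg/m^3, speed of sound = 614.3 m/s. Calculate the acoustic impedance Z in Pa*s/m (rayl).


Given values:
  rho = 2.41 kg/m^3
  c = 614.3 m/s
Formula: Z = rho * c
Z = 2.41 * 614.3
Z = 1480.46

1480.46 rayl


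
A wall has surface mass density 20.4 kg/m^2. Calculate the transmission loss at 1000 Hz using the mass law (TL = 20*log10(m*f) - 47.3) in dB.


Given values:
  m = 20.4 kg/m^2, f = 1000 Hz
Formula: TL = 20 * log10(m * f) - 47.3
Compute m * f = 20.4 * 1000 = 20400.0
Compute log10(20400.0) = 4.30963
Compute 20 * 4.30963 = 86.1926
TL = 86.1926 - 47.3 = 38.89

38.89 dB


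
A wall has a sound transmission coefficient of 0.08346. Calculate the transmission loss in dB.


Given values:
  tau = 0.08346
Formula: TL = 10 * log10(1 / tau)
Compute 1 / tau = 1 / 0.08346 = 11.9818
Compute log10(11.9818) = 1.078522
TL = 10 * 1.078522 = 10.79

10.79 dB


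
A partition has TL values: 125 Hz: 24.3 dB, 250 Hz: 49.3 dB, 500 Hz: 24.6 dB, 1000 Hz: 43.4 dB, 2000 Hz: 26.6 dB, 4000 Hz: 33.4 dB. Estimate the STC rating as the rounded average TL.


Given TL values at each frequency:
  125 Hz: 24.3 dB
  250 Hz: 49.3 dB
  500 Hz: 24.6 dB
  1000 Hz: 43.4 dB
  2000 Hz: 26.6 dB
  4000 Hz: 33.4 dB
Formula: STC ~ round(average of TL values)
Sum = 24.3 + 49.3 + 24.6 + 43.4 + 26.6 + 33.4 = 201.6
Average = 201.6 / 6 = 33.6
Rounded: 34

34


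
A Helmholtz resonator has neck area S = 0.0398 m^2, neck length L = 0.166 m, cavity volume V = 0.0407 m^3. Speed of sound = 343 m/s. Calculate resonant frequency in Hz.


Given values:
  S = 0.0398 m^2, L = 0.166 m, V = 0.0407 m^3, c = 343 m/s
Formula: f = (c / (2*pi)) * sqrt(S / (V * L))
Compute V * L = 0.0407 * 0.166 = 0.0067562
Compute S / (V * L) = 0.0398 / 0.0067562 = 5.8909
Compute sqrt(5.8909) = 2.427118
Compute c / (2*pi) = 343 / 6.283185 = 54.590148
f = 54.590148 * 2.427118 = 132.5

132.5 Hz


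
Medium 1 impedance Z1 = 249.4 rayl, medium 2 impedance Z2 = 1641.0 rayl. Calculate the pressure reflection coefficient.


Given values:
  Z1 = 249.4 rayl, Z2 = 1641.0 rayl
Formula: R = (Z2 - Z1) / (Z2 + Z1)
Numerator: Z2 - Z1 = 1641.0 - 249.4 = 1391.6
Denominator: Z2 + Z1 = 1641.0 + 249.4 = 1890.4
R = 1391.6 / 1890.4 = 0.7361

0.7361


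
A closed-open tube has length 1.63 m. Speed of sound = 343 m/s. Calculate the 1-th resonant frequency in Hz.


Given values:
  Tube type: closed-open, L = 1.63 m, c = 343 m/s, n = 1
Formula: f_n = (2n - 1) * c / (4 * L)
Compute 2n - 1 = 2*1 - 1 = 1
Compute 4 * L = 4 * 1.63 = 6.52
f = 1 * 343 / 6.52
f = 52.61

52.61 Hz


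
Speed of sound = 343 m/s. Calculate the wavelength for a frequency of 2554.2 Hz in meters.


Given values:
  c = 343 m/s, f = 2554.2 Hz
Formula: lambda = c / f
lambda = 343 / 2554.2
lambda = 0.1343

0.1343 m


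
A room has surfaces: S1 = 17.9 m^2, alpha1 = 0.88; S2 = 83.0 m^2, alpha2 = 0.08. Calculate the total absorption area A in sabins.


Given surfaces:
  Surface 1: 17.9 * 0.88 = 15.752
  Surface 2: 83.0 * 0.08 = 6.64
Formula: A = sum(Si * alpha_i)
A = 15.752 + 6.64
A = 22.39

22.39 sabins


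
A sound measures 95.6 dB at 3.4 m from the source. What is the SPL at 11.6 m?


Given values:
  SPL1 = 95.6 dB, r1 = 3.4 m, r2 = 11.6 m
Formula: SPL2 = SPL1 - 20 * log10(r2 / r1)
Compute ratio: r2 / r1 = 11.6 / 3.4 = 3.4118
Compute log10: log10(3.4118) = 0.532984
Compute drop: 20 * 0.532984 = 10.6597
SPL2 = 95.6 - 10.6597 = 84.94

84.94 dB


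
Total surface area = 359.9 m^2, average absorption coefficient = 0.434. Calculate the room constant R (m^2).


Given values:
  S = 359.9 m^2, alpha = 0.434
Formula: R = S * alpha / (1 - alpha)
Numerator: 359.9 * 0.434 = 156.1966
Denominator: 1 - 0.434 = 0.566
R = 156.1966 / 0.566 = 275.97

275.97 m^2


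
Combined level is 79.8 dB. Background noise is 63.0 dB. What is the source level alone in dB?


Given values:
  L_total = 79.8 dB, L_bg = 63.0 dB
Formula: L_source = 10 * log10(10^(L_total/10) - 10^(L_bg/10))
Convert to linear:
  10^(79.8/10) = 95499258.6021
  10^(63.0/10) = 1995262.315
Difference: 95499258.6021 - 1995262.315 = 93503996.2871
L_source = 10 * log10(93503996.2871) = 79.71

79.71 dB


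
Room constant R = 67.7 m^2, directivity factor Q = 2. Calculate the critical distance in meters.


Given values:
  R = 67.7 m^2, Q = 2
Formula: d_c = 0.141 * sqrt(Q * R)
Compute Q * R = 2 * 67.7 = 135.4
Compute sqrt(135.4) = 11.6362
d_c = 0.141 * 11.6362 = 1.641

1.641 m


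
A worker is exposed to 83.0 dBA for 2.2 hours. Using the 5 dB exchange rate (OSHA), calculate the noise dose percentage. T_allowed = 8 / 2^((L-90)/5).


Given values:
  L = 83.0 dBA, T = 2.2 hours
Formula: T_allowed = 8 / 2^((L - 90) / 5)
Compute exponent: (83.0 - 90) / 5 = -1.4
Compute 2^(-1.4) = 0.378929
T_allowed = 8 / 0.378929 = 21.112134 hours
Dose = (T / T_allowed) * 100
Dose = (2.2 / 21.112134) * 100 = 10.42

10.42 %


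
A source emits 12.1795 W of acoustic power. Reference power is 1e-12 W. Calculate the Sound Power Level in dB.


Given values:
  W = 12.1795 W
  W_ref = 1e-12 W
Formula: SWL = 10 * log10(W / W_ref)
Compute ratio: W / W_ref = 12179500000000
Compute log10: log10(12179500000000) = 13.085629
Multiply: SWL = 10 * 13.085629 = 130.86

130.86 dB


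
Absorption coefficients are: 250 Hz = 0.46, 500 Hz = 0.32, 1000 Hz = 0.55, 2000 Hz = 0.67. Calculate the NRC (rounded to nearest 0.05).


Given values:
  a_250 = 0.46, a_500 = 0.32
  a_1000 = 0.55, a_2000 = 0.67
Formula: NRC = (a250 + a500 + a1000 + a2000) / 4
Sum = 0.46 + 0.32 + 0.55 + 0.67 = 2.0
NRC = 2.0 / 4 = 0.5
Rounded to nearest 0.05: 0.5

0.5


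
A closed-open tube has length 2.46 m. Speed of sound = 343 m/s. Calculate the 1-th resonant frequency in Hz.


Given values:
  Tube type: closed-open, L = 2.46 m, c = 343 m/s, n = 1
Formula: f_n = (2n - 1) * c / (4 * L)
Compute 2n - 1 = 2*1 - 1 = 1
Compute 4 * L = 4 * 2.46 = 9.84
f = 1 * 343 / 9.84
f = 34.86

34.86 Hz


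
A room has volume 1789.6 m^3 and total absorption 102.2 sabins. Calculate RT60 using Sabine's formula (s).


Given values:
  V = 1789.6 m^3
  A = 102.2 sabins
Formula: RT60 = 0.161 * V / A
Numerator: 0.161 * 1789.6 = 288.1256
RT60 = 288.1256 / 102.2 = 2.819

2.819 s


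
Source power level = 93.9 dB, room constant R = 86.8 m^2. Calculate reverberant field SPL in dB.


Given values:
  Lw = 93.9 dB, R = 86.8 m^2
Formula: SPL = Lw + 10 * log10(4 / R)
Compute 4 / R = 4 / 86.8 = 0.046083
Compute 10 * log10(0.046083) = -13.3646
SPL = 93.9 + (-13.3646) = 80.54

80.54 dB


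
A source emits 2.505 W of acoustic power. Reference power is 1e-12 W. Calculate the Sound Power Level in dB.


Given values:
  W = 2.505 W
  W_ref = 1e-12 W
Formula: SWL = 10 * log10(W / W_ref)
Compute ratio: W / W_ref = 2505000000000
Compute log10: log10(2505000000000) = 12.398808
Multiply: SWL = 10 * 12.398808 = 123.99

123.99 dB


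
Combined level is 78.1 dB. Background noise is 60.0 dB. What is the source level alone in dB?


Given values:
  L_total = 78.1 dB, L_bg = 60.0 dB
Formula: L_source = 10 * log10(10^(L_total/10) - 10^(L_bg/10))
Convert to linear:
  10^(78.1/10) = 64565422.9035
  10^(60.0/10) = 1000000.0
Difference: 64565422.9035 - 1000000.0 = 63565422.9035
L_source = 10 * log10(63565422.9035) = 78.03

78.03 dB


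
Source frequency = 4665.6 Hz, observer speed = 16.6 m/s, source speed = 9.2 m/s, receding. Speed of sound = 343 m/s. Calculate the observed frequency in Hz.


Given values:
  f_s = 4665.6 Hz, v_o = 16.6 m/s, v_s = 9.2 m/s
  Direction: receding
Formula: f_o = f_s * (c - v_o) / (c + v_s)
Numerator: c - v_o = 343 - 16.6 = 326.4
Denominator: c + v_s = 343 + 9.2 = 352.2
f_o = 4665.6 * 326.4 / 352.2 = 4323.83

4323.83 Hz


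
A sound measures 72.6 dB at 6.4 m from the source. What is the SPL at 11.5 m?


Given values:
  SPL1 = 72.6 dB, r1 = 6.4 m, r2 = 11.5 m
Formula: SPL2 = SPL1 - 20 * log10(r2 / r1)
Compute ratio: r2 / r1 = 11.5 / 6.4 = 1.7969
Compute log10: log10(1.7969) = 0.254524
Compute drop: 20 * 0.254524 = 5.0905
SPL2 = 72.6 - 5.0905 = 67.51

67.51 dB


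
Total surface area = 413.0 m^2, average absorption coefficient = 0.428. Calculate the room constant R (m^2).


Given values:
  S = 413.0 m^2, alpha = 0.428
Formula: R = S * alpha / (1 - alpha)
Numerator: 413.0 * 0.428 = 176.764
Denominator: 1 - 0.428 = 0.572
R = 176.764 / 0.572 = 309.03

309.03 m^2


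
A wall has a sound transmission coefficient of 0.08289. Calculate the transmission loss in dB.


Given values:
  tau = 0.08289
Formula: TL = 10 * log10(1 / tau)
Compute 1 / tau = 1 / 0.08289 = 12.0642
Compute log10(12.0642) = 1.081499
TL = 10 * 1.081499 = 10.81

10.81 dB


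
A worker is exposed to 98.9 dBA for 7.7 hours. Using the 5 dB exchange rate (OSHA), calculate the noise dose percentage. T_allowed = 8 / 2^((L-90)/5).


Given values:
  L = 98.9 dBA, T = 7.7 hours
Formula: T_allowed = 8 / 2^((L - 90) / 5)
Compute exponent: (98.9 - 90) / 5 = 1.78
Compute 2^(1.78) = 3.434262
T_allowed = 8 / 3.434262 = 2.329467 hours
Dose = (T / T_allowed) * 100
Dose = (7.7 / 2.329467) * 100 = 330.55

330.55 %


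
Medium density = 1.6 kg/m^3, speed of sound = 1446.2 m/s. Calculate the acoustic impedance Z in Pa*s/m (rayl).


Given values:
  rho = 1.6 kg/m^3
  c = 1446.2 m/s
Formula: Z = rho * c
Z = 1.6 * 1446.2
Z = 2313.92

2313.92 rayl


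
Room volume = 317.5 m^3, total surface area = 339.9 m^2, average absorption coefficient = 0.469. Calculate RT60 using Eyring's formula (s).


Given values:
  V = 317.5 m^3, S = 339.9 m^2, alpha = 0.469
Formula: RT60 = 0.161 * V / (-S * ln(1 - alpha))
Compute ln(1 - 0.469) = ln(0.531) = -0.632993
Denominator: -339.9 * -0.632993 = 215.1543
Numerator: 0.161 * 317.5 = 51.1175
RT60 = 51.1175 / 215.1543 = 0.238

0.238 s


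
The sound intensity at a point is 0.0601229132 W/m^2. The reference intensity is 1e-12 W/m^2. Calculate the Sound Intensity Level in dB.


Given values:
  I = 0.0601229132 W/m^2
  I_ref = 1e-12 W/m^2
Formula: SIL = 10 * log10(I / I_ref)
Compute ratio: I / I_ref = 60122913200
Compute log10: log10(60122913200) = 10.77904
Multiply: SIL = 10 * 10.77904 = 107.79

107.79 dB


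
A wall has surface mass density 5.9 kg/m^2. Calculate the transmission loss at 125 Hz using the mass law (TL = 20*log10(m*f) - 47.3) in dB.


Given values:
  m = 5.9 kg/m^2, f = 125 Hz
Formula: TL = 20 * log10(m * f) - 47.3
Compute m * f = 5.9 * 125 = 737.5
Compute log10(737.5) = 2.867762
Compute 20 * 2.867762 = 57.3552
TL = 57.3552 - 47.3 = 10.06

10.06 dB


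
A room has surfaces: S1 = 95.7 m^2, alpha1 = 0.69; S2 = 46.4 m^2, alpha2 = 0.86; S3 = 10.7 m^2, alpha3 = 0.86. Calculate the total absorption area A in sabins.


Given surfaces:
  Surface 1: 95.7 * 0.69 = 66.033
  Surface 2: 46.4 * 0.86 = 39.904
  Surface 3: 10.7 * 0.86 = 9.202
Formula: A = sum(Si * alpha_i)
A = 66.033 + 39.904 + 9.202
A = 115.14

115.14 sabins


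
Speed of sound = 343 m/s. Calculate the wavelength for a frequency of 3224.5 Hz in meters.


Given values:
  c = 343 m/s, f = 3224.5 Hz
Formula: lambda = c / f
lambda = 343 / 3224.5
lambda = 0.1064

0.1064 m


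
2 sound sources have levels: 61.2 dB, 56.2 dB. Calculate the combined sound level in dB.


Formula: L_total = 10 * log10( sum(10^(Li/10)) )
  Source 1: 10^(61.2/10) = 1318256.7386
  Source 2: 10^(56.2/10) = 416869.3835
Sum of linear values = 1735126.1221
L_total = 10 * log10(1735126.1221) = 62.39

62.39 dB


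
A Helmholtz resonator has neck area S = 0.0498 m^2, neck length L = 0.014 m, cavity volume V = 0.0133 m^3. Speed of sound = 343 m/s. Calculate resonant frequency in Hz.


Given values:
  S = 0.0498 m^2, L = 0.014 m, V = 0.0133 m^3, c = 343 m/s
Formula: f = (c / (2*pi)) * sqrt(S / (V * L))
Compute V * L = 0.0133 * 0.014 = 0.0001862
Compute S / (V * L) = 0.0498 / 0.0001862 = 267.4544
Compute sqrt(267.4544) = 16.354033
Compute c / (2*pi) = 343 / 6.283185 = 54.590148
f = 54.590148 * 16.354033 = 892.77

892.77 Hz


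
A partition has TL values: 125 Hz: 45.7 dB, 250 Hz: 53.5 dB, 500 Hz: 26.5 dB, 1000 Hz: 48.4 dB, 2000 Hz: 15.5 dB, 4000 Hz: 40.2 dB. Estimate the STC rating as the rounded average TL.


Given TL values at each frequency:
  125 Hz: 45.7 dB
  250 Hz: 53.5 dB
  500 Hz: 26.5 dB
  1000 Hz: 48.4 dB
  2000 Hz: 15.5 dB
  4000 Hz: 40.2 dB
Formula: STC ~ round(average of TL values)
Sum = 45.7 + 53.5 + 26.5 + 48.4 + 15.5 + 40.2 = 229.8
Average = 229.8 / 6 = 38.3
Rounded: 38

38


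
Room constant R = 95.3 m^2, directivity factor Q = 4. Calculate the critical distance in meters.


Given values:
  R = 95.3 m^2, Q = 4
Formula: d_c = 0.141 * sqrt(Q * R)
Compute Q * R = 4 * 95.3 = 381.2
Compute sqrt(381.2) = 19.5243
d_c = 0.141 * 19.5243 = 2.753

2.753 m


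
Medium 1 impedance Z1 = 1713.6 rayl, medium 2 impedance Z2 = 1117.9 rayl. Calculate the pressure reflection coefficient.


Given values:
  Z1 = 1713.6 rayl, Z2 = 1117.9 rayl
Formula: R = (Z2 - Z1) / (Z2 + Z1)
Numerator: Z2 - Z1 = 1117.9 - 1713.6 = -595.7
Denominator: Z2 + Z1 = 1117.9 + 1713.6 = 2831.5
R = -595.7 / 2831.5 = -0.2104

-0.2104


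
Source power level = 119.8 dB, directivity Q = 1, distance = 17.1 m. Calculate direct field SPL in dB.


Given values:
  Lw = 119.8 dB, Q = 1, r = 17.1 m
Formula: SPL = Lw + 10 * log10(Q / (4 * pi * r^2))
Compute 4 * pi * r^2 = 4 * pi * 17.1^2 = 3674.5324
Compute Q / denom = 1 / 3674.5324 = 0.00027214
Compute 10 * log10(0.00027214) = -35.6521
SPL = 119.8 + (-35.6521) = 84.15

84.15 dB


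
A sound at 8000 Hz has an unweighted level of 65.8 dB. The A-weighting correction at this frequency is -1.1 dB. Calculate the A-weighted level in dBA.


Given values:
  SPL = 65.8 dB
  A-weighting at 8000 Hz = -1.1 dB
Formula: L_A = SPL + A_weight
L_A = 65.8 + (-1.1)
L_A = 64.7

64.7 dBA


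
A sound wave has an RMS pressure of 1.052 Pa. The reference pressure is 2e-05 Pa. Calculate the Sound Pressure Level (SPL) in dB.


Given values:
  p = 1.052 Pa
  p_ref = 2e-05 Pa
Formula: SPL = 20 * log10(p / p_ref)
Compute ratio: p / p_ref = 1.052 / 2e-05 = 52600
Compute log10: log10(52600) = 4.720986
Multiply: SPL = 20 * 4.720986 = 94.42

94.42 dB


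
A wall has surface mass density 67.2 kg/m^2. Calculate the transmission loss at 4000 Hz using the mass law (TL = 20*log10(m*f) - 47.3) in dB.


Given values:
  m = 67.2 kg/m^2, f = 4000 Hz
Formula: TL = 20 * log10(m * f) - 47.3
Compute m * f = 67.2 * 4000 = 268800.0
Compute log10(268800.0) = 5.429429
Compute 20 * 5.429429 = 108.5886
TL = 108.5886 - 47.3 = 61.29

61.29 dB


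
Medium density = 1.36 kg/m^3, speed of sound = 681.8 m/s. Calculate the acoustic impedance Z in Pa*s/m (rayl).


Given values:
  rho = 1.36 kg/m^3
  c = 681.8 m/s
Formula: Z = rho * c
Z = 1.36 * 681.8
Z = 927.25

927.25 rayl


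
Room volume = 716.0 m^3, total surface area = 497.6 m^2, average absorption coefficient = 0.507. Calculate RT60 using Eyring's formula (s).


Given values:
  V = 716.0 m^3, S = 497.6 m^2, alpha = 0.507
Formula: RT60 = 0.161 * V / (-S * ln(1 - alpha))
Compute ln(1 - 0.507) = ln(0.493) = -0.707246
Denominator: -497.6 * -0.707246 = 351.9256
Numerator: 0.161 * 716.0 = 115.276
RT60 = 115.276 / 351.9256 = 0.328

0.328 s


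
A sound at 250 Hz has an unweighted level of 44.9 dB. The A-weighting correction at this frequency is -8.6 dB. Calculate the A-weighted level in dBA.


Given values:
  SPL = 44.9 dB
  A-weighting at 250 Hz = -8.6 dB
Formula: L_A = SPL + A_weight
L_A = 44.9 + (-8.6)
L_A = 36.3

36.3 dBA


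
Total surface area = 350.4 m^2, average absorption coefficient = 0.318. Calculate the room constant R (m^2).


Given values:
  S = 350.4 m^2, alpha = 0.318
Formula: R = S * alpha / (1 - alpha)
Numerator: 350.4 * 0.318 = 111.4272
Denominator: 1 - 0.318 = 0.682
R = 111.4272 / 0.682 = 163.38

163.38 m^2


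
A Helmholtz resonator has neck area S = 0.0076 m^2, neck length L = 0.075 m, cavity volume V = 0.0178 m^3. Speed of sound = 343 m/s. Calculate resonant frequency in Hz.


Given values:
  S = 0.0076 m^2, L = 0.075 m, V = 0.0178 m^3, c = 343 m/s
Formula: f = (c / (2*pi)) * sqrt(S / (V * L))
Compute V * L = 0.0178 * 0.075 = 0.001335
Compute S / (V * L) = 0.0076 / 0.001335 = 5.6929
Compute sqrt(5.6929) = 2.38598
Compute c / (2*pi) = 343 / 6.283185 = 54.590148
f = 54.590148 * 2.38598 = 130.25

130.25 Hz


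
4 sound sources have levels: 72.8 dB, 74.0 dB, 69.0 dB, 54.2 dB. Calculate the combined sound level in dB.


Formula: L_total = 10 * log10( sum(10^(Li/10)) )
  Source 1: 10^(72.8/10) = 19054607.1796
  Source 2: 10^(74.0/10) = 25118864.3151
  Source 3: 10^(69.0/10) = 7943282.3472
  Source 4: 10^(54.2/10) = 263026.7992
Sum of linear values = 52379780.6411
L_total = 10 * log10(52379780.6411) = 77.19

77.19 dB


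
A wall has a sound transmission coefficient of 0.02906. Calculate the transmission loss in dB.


Given values:
  tau = 0.02906
Formula: TL = 10 * log10(1 / tau)
Compute 1 / tau = 1 / 0.02906 = 34.4116
Compute log10(34.4116) = 1.536705
TL = 10 * 1.536705 = 15.37

15.37 dB


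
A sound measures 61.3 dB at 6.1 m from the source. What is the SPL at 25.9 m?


Given values:
  SPL1 = 61.3 dB, r1 = 6.1 m, r2 = 25.9 m
Formula: SPL2 = SPL1 - 20 * log10(r2 / r1)
Compute ratio: r2 / r1 = 25.9 / 6.1 = 4.2459
Compute log10: log10(4.2459) = 0.62797
Compute drop: 20 * 0.62797 = 12.5594
SPL2 = 61.3 - 12.5594 = 48.74

48.74 dB


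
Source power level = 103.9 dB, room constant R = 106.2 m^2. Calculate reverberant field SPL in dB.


Given values:
  Lw = 103.9 dB, R = 106.2 m^2
Formula: SPL = Lw + 10 * log10(4 / R)
Compute 4 / R = 4 / 106.2 = 0.037665
Compute 10 * log10(0.037665) = -14.2406
SPL = 103.9 + (-14.2406) = 89.66

89.66 dB


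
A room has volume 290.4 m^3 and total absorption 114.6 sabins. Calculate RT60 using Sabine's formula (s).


Given values:
  V = 290.4 m^3
  A = 114.6 sabins
Formula: RT60 = 0.161 * V / A
Numerator: 0.161 * 290.4 = 46.7544
RT60 = 46.7544 / 114.6 = 0.408

0.408 s


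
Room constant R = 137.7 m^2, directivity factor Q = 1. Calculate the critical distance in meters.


Given values:
  R = 137.7 m^2, Q = 1
Formula: d_c = 0.141 * sqrt(Q * R)
Compute Q * R = 1 * 137.7 = 137.7
Compute sqrt(137.7) = 11.7346
d_c = 0.141 * 11.7346 = 1.655

1.655 m


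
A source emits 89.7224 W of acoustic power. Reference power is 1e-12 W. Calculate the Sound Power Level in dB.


Given values:
  W = 89.7224 W
  W_ref = 1e-12 W
Formula: SWL = 10 * log10(W / W_ref)
Compute ratio: W / W_ref = 89722400000000
Compute log10: log10(89722400000000) = 13.952901
Multiply: SWL = 10 * 13.952901 = 139.53

139.53 dB


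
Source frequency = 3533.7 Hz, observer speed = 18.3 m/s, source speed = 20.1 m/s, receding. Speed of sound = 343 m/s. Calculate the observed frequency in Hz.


Given values:
  f_s = 3533.7 Hz, v_o = 18.3 m/s, v_s = 20.1 m/s
  Direction: receding
Formula: f_o = f_s * (c - v_o) / (c + v_s)
Numerator: c - v_o = 343 - 18.3 = 324.7
Denominator: c + v_s = 343 + 20.1 = 363.1
f_o = 3533.7 * 324.7 / 363.1 = 3159.99

3159.99 Hz


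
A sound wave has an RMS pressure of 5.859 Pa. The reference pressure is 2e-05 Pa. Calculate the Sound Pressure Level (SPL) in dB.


Given values:
  p = 5.859 Pa
  p_ref = 2e-05 Pa
Formula: SPL = 20 * log10(p / p_ref)
Compute ratio: p / p_ref = 5.859 / 2e-05 = 292950
Compute log10: log10(292950) = 5.466794
Multiply: SPL = 20 * 5.466794 = 109.34

109.34 dB


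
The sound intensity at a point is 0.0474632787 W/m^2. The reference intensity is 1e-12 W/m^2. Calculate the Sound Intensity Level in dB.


Given values:
  I = 0.0474632787 W/m^2
  I_ref = 1e-12 W/m^2
Formula: SIL = 10 * log10(I / I_ref)
Compute ratio: I / I_ref = 47463278700
Compute log10: log10(47463278700) = 10.676358
Multiply: SIL = 10 * 10.676358 = 106.76

106.76 dB


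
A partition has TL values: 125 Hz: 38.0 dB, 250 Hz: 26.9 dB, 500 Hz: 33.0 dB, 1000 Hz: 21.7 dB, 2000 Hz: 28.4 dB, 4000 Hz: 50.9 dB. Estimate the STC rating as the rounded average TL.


Given TL values at each frequency:
  125 Hz: 38.0 dB
  250 Hz: 26.9 dB
  500 Hz: 33.0 dB
  1000 Hz: 21.7 dB
  2000 Hz: 28.4 dB
  4000 Hz: 50.9 dB
Formula: STC ~ round(average of TL values)
Sum = 38.0 + 26.9 + 33.0 + 21.7 + 28.4 + 50.9 = 198.9
Average = 198.9 / 6 = 33.15
Rounded: 33

33


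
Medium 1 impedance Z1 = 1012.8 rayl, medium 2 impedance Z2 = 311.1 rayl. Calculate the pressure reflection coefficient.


Given values:
  Z1 = 1012.8 rayl, Z2 = 311.1 rayl
Formula: R = (Z2 - Z1) / (Z2 + Z1)
Numerator: Z2 - Z1 = 311.1 - 1012.8 = -701.7
Denominator: Z2 + Z1 = 311.1 + 1012.8 = 1323.9
R = -701.7 / 1323.9 = -0.53

-0.53


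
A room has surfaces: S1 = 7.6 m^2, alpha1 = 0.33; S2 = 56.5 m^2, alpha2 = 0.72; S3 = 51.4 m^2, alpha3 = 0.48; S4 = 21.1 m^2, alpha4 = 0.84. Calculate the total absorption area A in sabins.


Given surfaces:
  Surface 1: 7.6 * 0.33 = 2.508
  Surface 2: 56.5 * 0.72 = 40.68
  Surface 3: 51.4 * 0.48 = 24.672
  Surface 4: 21.1 * 0.84 = 17.724
Formula: A = sum(Si * alpha_i)
A = 2.508 + 40.68 + 24.672 + 17.724
A = 85.58

85.58 sabins


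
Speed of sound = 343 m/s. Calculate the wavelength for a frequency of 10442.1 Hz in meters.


Given values:
  c = 343 m/s, f = 10442.1 Hz
Formula: lambda = c / f
lambda = 343 / 10442.1
lambda = 0.0328

0.0328 m


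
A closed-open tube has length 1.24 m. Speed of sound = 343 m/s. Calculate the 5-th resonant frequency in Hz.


Given values:
  Tube type: closed-open, L = 1.24 m, c = 343 m/s, n = 5
Formula: f_n = (2n - 1) * c / (4 * L)
Compute 2n - 1 = 2*5 - 1 = 9
Compute 4 * L = 4 * 1.24 = 4.96
f = 9 * 343 / 4.96
f = 622.38

622.38 Hz


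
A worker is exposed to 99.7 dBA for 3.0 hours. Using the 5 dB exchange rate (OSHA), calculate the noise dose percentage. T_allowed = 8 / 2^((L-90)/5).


Given values:
  L = 99.7 dBA, T = 3.0 hours
Formula: T_allowed = 8 / 2^((L - 90) / 5)
Compute exponent: (99.7 - 90) / 5 = 1.94
Compute 2^(1.94) = 3.837056
T_allowed = 8 / 3.837056 = 2.084932 hours
Dose = (T / T_allowed) * 100
Dose = (3.0 / 2.084932) * 100 = 143.89

143.89 %


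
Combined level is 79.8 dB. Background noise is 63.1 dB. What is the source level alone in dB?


Given values:
  L_total = 79.8 dB, L_bg = 63.1 dB
Formula: L_source = 10 * log10(10^(L_total/10) - 10^(L_bg/10))
Convert to linear:
  10^(79.8/10) = 95499258.6021
  10^(63.1/10) = 2041737.9447
Difference: 95499258.6021 - 2041737.9447 = 93457520.6574
L_source = 10 * log10(93457520.6574) = 79.71

79.71 dB


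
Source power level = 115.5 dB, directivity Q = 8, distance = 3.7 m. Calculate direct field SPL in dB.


Given values:
  Lw = 115.5 dB, Q = 8, r = 3.7 m
Formula: SPL = Lw + 10 * log10(Q / (4 * pi * r^2))
Compute 4 * pi * r^2 = 4 * pi * 3.7^2 = 172.0336
Compute Q / denom = 8 / 172.0336 = 0.04650254
Compute 10 * log10(0.04650254) = -13.3252
SPL = 115.5 + (-13.3252) = 102.17

102.17 dB


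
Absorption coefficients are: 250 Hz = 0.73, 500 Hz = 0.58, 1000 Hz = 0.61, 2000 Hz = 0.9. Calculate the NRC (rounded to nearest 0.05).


Given values:
  a_250 = 0.73, a_500 = 0.58
  a_1000 = 0.61, a_2000 = 0.9
Formula: NRC = (a250 + a500 + a1000 + a2000) / 4
Sum = 0.73 + 0.58 + 0.61 + 0.9 = 2.82
NRC = 2.82 / 4 = 0.705
Rounded to nearest 0.05: 0.7

0.7


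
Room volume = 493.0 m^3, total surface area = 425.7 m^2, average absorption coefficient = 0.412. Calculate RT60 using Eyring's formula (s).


Given values:
  V = 493.0 m^3, S = 425.7 m^2, alpha = 0.412
Formula: RT60 = 0.161 * V / (-S * ln(1 - alpha))
Compute ln(1 - 0.412) = ln(0.588) = -0.531028
Denominator: -425.7 * -0.531028 = 226.0586
Numerator: 0.161 * 493.0 = 79.373
RT60 = 79.373 / 226.0586 = 0.351

0.351 s
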